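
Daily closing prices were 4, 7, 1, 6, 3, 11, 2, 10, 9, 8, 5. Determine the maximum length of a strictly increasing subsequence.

Track the smallest tail for each achievable length (strict):
4 → extends → [4]
7 → extends → [4, 7]
1 → replaces 4 → [1, 7]
6 → replaces 7 → [1, 6]
3 → replaces 6 → [1, 3]
11 → extends → [1, 3, 11]
2 → replaces 3 → [1, 2, 11]
10 → replaces 11 → [1, 2, 10]
9 → replaces 10 → [1, 2, 9]
8 → replaces 9 → [1, 2, 8]
5 → replaces 8 → [1, 2, 5]
Three tails, so the longest strictly increasing subsequence has length 3 (e.g. 4, 7, 11).

3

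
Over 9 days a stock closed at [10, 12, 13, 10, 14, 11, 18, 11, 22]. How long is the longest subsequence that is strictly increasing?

6

Let dp[i] be the length of the longest such subsequence ending at index i:
i:      1  2  3  4  5  6  7  8  9
a[i]:  10 12 13 10 14 11 18 11 22
dp:     1  2  3  1  4  2  5  2  6
Maximum dp value is 6.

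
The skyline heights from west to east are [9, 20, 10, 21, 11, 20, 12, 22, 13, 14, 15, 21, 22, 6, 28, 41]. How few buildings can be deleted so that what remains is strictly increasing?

Fewest deletions = n − (longest strictly increasing subsequence).
Patience tails:
9 → extends → [9]
20 → extends → [9, 20]
10 → replaces 20 → [9, 10]
21 → extends → [9, 10, 21]
11 → replaces 21 → [9, 10, 11]
20 → extends → [9, 10, 11, 20]
12 → replaces 20 → [9, 10, 11, 12]
22 → extends → [9, 10, 11, 12, 22]
13 → replaces 22 → [9, 10, 11, 12, 13]
14 → extends → [9, 10, 11, 12, 13, 14]
15 → extends → [9, 10, 11, 12, 13, 14, 15]
21 → extends → [9, 10, 11, 12, 13, 14, 15, 21]
22 → extends → [9, 10, 11, 12, 13, 14, 15, 21, 22]
6 → replaces 9 → [6, 10, 11, 12, 13, 14, 15, 21, 22]
28 → extends → [6, 10, 11, 12, 13, 14, 15, 21, 22, 28]
41 → extends → [6, 10, 11, 12, 13, 14, 15, 21, 22, 28, 41]
Longest strictly increasing subsequence has length 11, so deletions = 16 − 11 = 5.

5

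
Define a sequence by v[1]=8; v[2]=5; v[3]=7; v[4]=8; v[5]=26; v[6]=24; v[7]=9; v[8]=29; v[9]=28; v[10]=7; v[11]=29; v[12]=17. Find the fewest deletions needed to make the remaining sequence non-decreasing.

Fewest deletions = n − (longest non-decreasing subsequence).
Patience tails:
8 → extends → [8]
5 → replaces 8 → [5]
7 → extends → [5, 7]
8 → extends → [5, 7, 8]
26 → extends → [5, 7, 8, 26]
24 → replaces 26 → [5, 7, 8, 24]
9 → replaces 24 → [5, 7, 8, 9]
29 → extends → [5, 7, 8, 9, 29]
28 → replaces 29 → [5, 7, 8, 9, 28]
7 → replaces 8 → [5, 7, 7, 9, 28]
29 → extends → [5, 7, 7, 9, 28, 29]
17 → replaces 28 → [5, 7, 7, 9, 17, 29]
Longest non-decreasing subsequence has length 6, so deletions = 12 − 6 = 6.

6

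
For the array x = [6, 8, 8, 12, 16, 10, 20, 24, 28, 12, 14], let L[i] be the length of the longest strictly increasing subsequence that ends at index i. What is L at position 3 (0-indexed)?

3

dp[i] = 1 + max{dp[j] : j<i, x[j]<x[i]} (or 1 if no such j):
i:      0  1  2  3  4  5  6  7  8  9 10
x[i]:   6  8  8 12 16 10 20 24 28 12 14
dp:     1  2  2  3  4  3  5  6  7  4  5
At index 3 the value is 3.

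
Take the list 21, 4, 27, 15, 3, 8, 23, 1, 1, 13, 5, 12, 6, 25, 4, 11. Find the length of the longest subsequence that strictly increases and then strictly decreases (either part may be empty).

inc[i] = longest strictly increasing subsequence ending at i; dec[i] = longest strictly decreasing subsequence starting at i:
i:      1  2  3  4  5  6  7  8  9 10 11 12 13 14 15 16
a[i]:  21  4 27 15  3  8 23  1  1 13  5 12  6 25  4 11
inc:    1  1  2  2  1  2  3  1  1  3  2  3  3  4  2  4
dec:    6  3  6  5  2  3  5  1  1  4  2  3  2  2  1  1
Best peak at i=3 (value 27): inc=2, dec=6, length 2+6−1 = 7.

7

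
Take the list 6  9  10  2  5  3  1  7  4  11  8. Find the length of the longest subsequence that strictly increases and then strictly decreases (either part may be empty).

inc[i] = longest strictly increasing subsequence ending at i; dec[i] = longest strictly decreasing subsequence starting at i:
i:      1  2  3  4  5  6  7  8  9 10 11
a[i]:   6  9 10  2  5  3  1  7  4 11  8
inc:    1  2  3  1  2  2  1  3  3  4  4
dec:    4  4  4  2  3  2  1  2  1  2  1
Best peak at i=3 (value 10): inc=3, dec=4, length 3+4−1 = 6.

6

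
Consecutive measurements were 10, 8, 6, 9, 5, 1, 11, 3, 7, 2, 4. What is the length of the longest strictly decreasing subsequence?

6

Let dp[i] be the longest strictly decreasing subsequence ending at i:
i:      1  2  3  4  5  6  7  8  9 10 11
a[i]:  10  8  6  9  5  1 11  3  7  2  4
dp:     1  2  3  2  4  5  1  5  3  6  5
Maximum is 6.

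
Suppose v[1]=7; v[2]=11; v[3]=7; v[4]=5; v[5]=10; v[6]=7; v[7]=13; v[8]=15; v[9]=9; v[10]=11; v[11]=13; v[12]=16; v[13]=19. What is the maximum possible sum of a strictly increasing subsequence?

Let S[i] be the best sum of a strictly increasing subsequence ending at i:
i:      1  2  3  4  5  6  7  8  9 10 11 12 13
v[i]:   7 11  7  5 10  7 13 15  9 11 13 16 19
S:      7 18  7  5 17 12 31 46 21 32 45 62 81
Maximum is 81 (e.g. 7 + 11 + 13 + 15 + 16 + 19).

81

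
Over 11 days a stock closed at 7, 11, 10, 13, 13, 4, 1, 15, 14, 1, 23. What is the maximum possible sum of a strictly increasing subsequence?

69

Let S[i] be the best sum of a strictly increasing subsequence ending at i:
i:      1  2  3  4  5  6  7  8  9 10 11
a[i]:   7 11 10 13 13  4  1 15 14  1 23
S:      7 18 17 31 31  4  1 46 45  1 69
Maximum is 69 (e.g. 7 + 11 + 13 + 15 + 23).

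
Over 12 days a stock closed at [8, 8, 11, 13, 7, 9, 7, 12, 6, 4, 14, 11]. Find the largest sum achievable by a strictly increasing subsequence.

46

Let S[i] be the best sum of a strictly increasing subsequence ending at i:
i:      1  2  3  4  5  6  7  8  9 10 11 12
a[i]:   8  8 11 13  7  9  7 12  6  4 14 11
S:      8  8 19 32  7 17  7 31  6  4 46 28
Maximum is 46 (e.g. 8 + 11 + 13 + 14).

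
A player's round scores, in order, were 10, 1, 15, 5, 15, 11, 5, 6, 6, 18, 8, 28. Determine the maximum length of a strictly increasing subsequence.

5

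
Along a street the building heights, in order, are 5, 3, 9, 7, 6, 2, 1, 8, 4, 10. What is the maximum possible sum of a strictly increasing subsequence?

30

Let S[i] be the best sum of a strictly increasing subsequence ending at i:
i:      1  2  3  4  5  6  7  8  9 10
a[i]:   5  3  9  7  6  2  1  8  4 10
S:      5  3 14 12 11  2  1 20  7 30
Maximum is 30 (e.g. 5 + 7 + 8 + 10).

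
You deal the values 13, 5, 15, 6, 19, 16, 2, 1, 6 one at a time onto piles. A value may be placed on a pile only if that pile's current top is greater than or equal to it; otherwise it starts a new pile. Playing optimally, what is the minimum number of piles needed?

3

Place each on the leftmost legal pile:
13 → new pile 1 (tops now [13])
5 → pile 1 (tops now [5])
15 → new pile 2 (tops now [5, 15])
6 → pile 2 (tops now [5, 6])
19 → new pile 3 (tops now [5, 6, 19])
16 → pile 3 (tops now [5, 6, 16])
2 → pile 1 (tops now [2, 6, 16])
1 → pile 1 (tops now [1, 6, 16])
6 → pile 2 (tops now [1, 6, 16])
Three piles.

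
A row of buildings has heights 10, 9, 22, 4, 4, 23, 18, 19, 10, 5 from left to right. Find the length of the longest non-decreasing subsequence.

Let dp[i] be the length of the longest such subsequence ending at index i:
i:      1  2  3  4  5  6  7  8  9 10
a[i]:  10  9 22  4  4 23 18 19 10  5
dp:     1  1  2  1  2  3  3  4  3  3
Maximum dp value is 4.

4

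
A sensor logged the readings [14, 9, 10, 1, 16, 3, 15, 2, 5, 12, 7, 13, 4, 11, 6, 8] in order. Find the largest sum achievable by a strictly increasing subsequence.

Let S[i] be the best sum of a strictly increasing subsequence ending at i:
i:      1  2  3  4  5  6  7  8  9 10 11 12 13 14 15 16
a[i]:  14  9 10  1 16  3 15  2  5 12  7 13  4 11  6  8
S:     14  9 19  1 35  4 34  3  9 31 16 44  8 30 15 24
Maximum is 44 (e.g. 9 + 10 + 12 + 13).

44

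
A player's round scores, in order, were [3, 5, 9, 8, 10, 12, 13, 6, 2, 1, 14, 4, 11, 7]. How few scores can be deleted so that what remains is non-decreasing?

7

Fewest deletions = n − (longest non-decreasing subsequence).
Patience tails:
3 → extends → [3]
5 → extends → [3, 5]
9 → extends → [3, 5, 9]
8 → replaces 9 → [3, 5, 8]
10 → extends → [3, 5, 8, 10]
12 → extends → [3, 5, 8, 10, 12]
13 → extends → [3, 5, 8, 10, 12, 13]
6 → replaces 8 → [3, 5, 6, 10, 12, 13]
2 → replaces 3 → [2, 5, 6, 10, 12, 13]
1 → replaces 2 → [1, 5, 6, 10, 12, 13]
14 → extends → [1, 5, 6, 10, 12, 13, 14]
4 → replaces 5 → [1, 4, 6, 10, 12, 13, 14]
11 → replaces 12 → [1, 4, 6, 10, 11, 13, 14]
7 → replaces 10 → [1, 4, 6, 7, 11, 13, 14]
Longest non-decreasing subsequence has length 7, so deletions = 14 − 7 = 7.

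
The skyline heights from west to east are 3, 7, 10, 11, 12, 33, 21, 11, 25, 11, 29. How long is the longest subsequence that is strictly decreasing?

Negate each value so 'decreasing' becomes 'increasing', then run patience tails on the negated sequence:
-3 → extends → [-3]
-7 → replaces -3 → [-7]
-10 → replaces -7 → [-10]
-11 → replaces -10 → [-11]
-12 → replaces -11 → [-12]
-33 → replaces -12 → [-33]
-21 → extends → [-33, -21]
-11 → extends → [-33, -21, -11]
-25 → replaces -21 → [-33, -25, -11]
-11 → already a tail → [-33, -25, -11]
-29 → replaces -25 → [-33, -29, -11]
Three tails, so the longest strictly decreasing subsequence of the original has length 3.

3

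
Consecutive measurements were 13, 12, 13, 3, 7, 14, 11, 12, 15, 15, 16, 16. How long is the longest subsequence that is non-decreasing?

8

Track the smallest tail for each achievable length (allowing ties):
13 → extends → [13]
12 → replaces 13 → [12]
13 → extends → [12, 13]
3 → replaces 12 → [3, 13]
7 → replaces 13 → [3, 7]
14 → extends → [3, 7, 14]
11 → replaces 14 → [3, 7, 11]
12 → extends → [3, 7, 11, 12]
15 → extends → [3, 7, 11, 12, 15]
15 → extends → [3, 7, 11, 12, 15, 15]
16 → extends → [3, 7, 11, 12, 15, 15, 16]
16 → extends → [3, 7, 11, 12, 15, 15, 16, 16]
Eight tails, so the longest non-decreasing subsequence has length 8 (e.g. 3, 7, 11, 12, 15, 15, 16, 16).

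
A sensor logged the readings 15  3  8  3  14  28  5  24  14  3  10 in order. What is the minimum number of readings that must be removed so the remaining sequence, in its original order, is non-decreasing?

7

Fewest deletions = n − (longest non-decreasing subsequence).
i:      1  2  3  4  5  6  7  8  9 10 11
a[i]:  15  3  8  3 14 28  5 24 14  3 10
dp:     1  1  2  2  3  4  3  4  4  3  4
max dp = 4, so deletions = 11 − 4 = 7.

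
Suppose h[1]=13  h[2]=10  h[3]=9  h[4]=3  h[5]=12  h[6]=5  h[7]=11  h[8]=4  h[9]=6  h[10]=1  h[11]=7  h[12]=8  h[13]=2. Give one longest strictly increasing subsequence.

3, 5, 6, 7, 8

Patience tails give the LIS length; then backtrack through the dp parents:
13 → extends → [13]
10 → replaces 13 → [10]
9 → replaces 10 → [9]
3 → replaces 9 → [3]
12 → extends → [3, 12]
5 → replaces 12 → [3, 5]
11 → extends → [3, 5, 11]
4 → replaces 5 → [3, 4, 11]
6 → replaces 11 → [3, 4, 6]
1 → replaces 3 → [1, 4, 6]
7 → extends → [1, 4, 6, 7]
8 → extends → [1, 4, 6, 7, 8]
2 → replaces 4 → [1, 2, 6, 7, 8]
Length 5; one witness is 3, 5, 6, 7, 8.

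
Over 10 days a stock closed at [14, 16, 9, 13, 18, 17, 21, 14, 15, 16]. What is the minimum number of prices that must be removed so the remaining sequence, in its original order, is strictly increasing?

Fewest deletions = n − (longest strictly increasing subsequence).
Patience tails:
14 → extends → [14]
16 → extends → [14, 16]
9 → replaces 14 → [9, 16]
13 → replaces 16 → [9, 13]
18 → extends → [9, 13, 18]
17 → replaces 18 → [9, 13, 17]
21 → extends → [9, 13, 17, 21]
14 → replaces 17 → [9, 13, 14, 21]
15 → replaces 21 → [9, 13, 14, 15]
16 → extends → [9, 13, 14, 15, 16]
Longest strictly increasing subsequence has length 5, so deletions = 10 − 5 = 5.

5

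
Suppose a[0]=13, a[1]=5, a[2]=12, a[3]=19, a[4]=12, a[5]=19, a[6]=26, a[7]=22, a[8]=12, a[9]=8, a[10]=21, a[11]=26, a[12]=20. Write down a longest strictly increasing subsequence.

Patience tails give the LIS length; then backtrack through the dp parents:
13 → extends → [13]
5 → replaces 13 → [5]
12 → extends → [5, 12]
19 → extends → [5, 12, 19]
12 → already a tail → [5, 12, 19]
19 → already a tail → [5, 12, 19]
26 → extends → [5, 12, 19, 26]
22 → replaces 26 → [5, 12, 19, 22]
12 → already a tail → [5, 12, 19, 22]
8 → replaces 12 → [5, 8, 19, 22]
21 → replaces 22 → [5, 8, 19, 21]
26 → extends → [5, 8, 19, 21, 26]
20 → replaces 21 → [5, 8, 19, 20, 26]
Length 5; one witness is 5, 12, 19, 22, 26.

5, 12, 19, 22, 26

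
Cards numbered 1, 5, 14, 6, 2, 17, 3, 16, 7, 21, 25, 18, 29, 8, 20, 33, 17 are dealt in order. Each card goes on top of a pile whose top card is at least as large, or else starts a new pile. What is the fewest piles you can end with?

8

The minimum number of non-increasing subsequences covering a sequence equals the length of its longest strictly increasing subsequence.
LIS length is 8 (e.g. 1, 5, 14, 17, 21, 25, 29, 33), so 8 piles are needed.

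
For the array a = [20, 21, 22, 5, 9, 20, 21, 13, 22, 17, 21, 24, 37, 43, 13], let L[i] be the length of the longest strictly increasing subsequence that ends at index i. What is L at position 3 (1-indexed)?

dp[i] = 1 + max{dp[j] : j<i, a[j]<a[i]} (or 1 if no such j):
i:      1  2  3  4  5  6  7  8  9 10 11 12 13 14 15
a[i]:  20 21 22  5  9 20 21 13 22 17 21 24 37 43 13
dp:     1  2  3  1  2  3  4  3  5  4  5  6  7  8  3
At index 3 the value is 3.

3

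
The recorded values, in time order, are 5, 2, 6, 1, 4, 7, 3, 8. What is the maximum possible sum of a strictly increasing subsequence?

26

Let S[i] be the best sum of a strictly increasing subsequence ending at i:
i:      1  2  3  4  5  6  7  8
a[i]:   5  2  6  1  4  7  3  8
S:      5  2 11  1  6 18  5 26
Maximum is 26 (e.g. 5 + 6 + 7 + 8).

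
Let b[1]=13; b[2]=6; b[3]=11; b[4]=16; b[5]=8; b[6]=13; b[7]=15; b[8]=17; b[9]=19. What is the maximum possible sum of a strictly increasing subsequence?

81

Let S[i] be the best sum of a strictly increasing subsequence ending at i:
i:      1  2  3  4  5  6  7  8  9
b[i]:  13  6 11 16  8 13 15 17 19
S:     13  6 17 33 14 30 45 62 81
Maximum is 81 (e.g. 6 + 11 + 13 + 15 + 17 + 19).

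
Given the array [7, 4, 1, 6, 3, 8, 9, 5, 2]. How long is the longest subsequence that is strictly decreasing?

4

Negate each value so 'decreasing' becomes 'increasing', then run patience tails on the negated sequence:
-7 → extends → [-7]
-4 → extends → [-7, -4]
-1 → extends → [-7, -4, -1]
-6 → replaces -4 → [-7, -6, -1]
-3 → replaces -1 → [-7, -6, -3]
-8 → replaces -7 → [-8, -6, -3]
-9 → replaces -8 → [-9, -6, -3]
-5 → replaces -3 → [-9, -6, -5]
-2 → extends → [-9, -6, -5, -2]
Four tails, so the longest strictly decreasing subsequence of the original has length 4.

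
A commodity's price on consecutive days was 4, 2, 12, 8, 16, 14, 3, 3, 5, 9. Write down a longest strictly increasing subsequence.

2, 3, 5, 9

Patience tails give the LIS length; then backtrack through the dp parents:
4 → extends → [4]
2 → replaces 4 → [2]
12 → extends → [2, 12]
8 → replaces 12 → [2, 8]
16 → extends → [2, 8, 16]
14 → replaces 16 → [2, 8, 14]
3 → replaces 8 → [2, 3, 14]
3 → already a tail → [2, 3, 14]
5 → replaces 14 → [2, 3, 5]
9 → extends → [2, 3, 5, 9]
Length 4; one witness is 2, 3, 5, 9.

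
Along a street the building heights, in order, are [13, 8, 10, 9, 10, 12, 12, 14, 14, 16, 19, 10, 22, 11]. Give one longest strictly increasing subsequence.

Patience tails give the LIS length; then backtrack through the dp parents:
13 → extends → [13]
8 → replaces 13 → [8]
10 → extends → [8, 10]
9 → replaces 10 → [8, 9]
10 → extends → [8, 9, 10]
12 → extends → [8, 9, 10, 12]
12 → already a tail → [8, 9, 10, 12]
14 → extends → [8, 9, 10, 12, 14]
14 → already a tail → [8, 9, 10, 12, 14]
16 → extends → [8, 9, 10, 12, 14, 16]
19 → extends → [8, 9, 10, 12, 14, 16, 19]
10 → already a tail → [8, 9, 10, 12, 14, 16, 19]
22 → extends → [8, 9, 10, 12, 14, 16, 19, 22]
11 → replaces 12 → [8, 9, 10, 11, 14, 16, 19, 22]
Length 8; one witness is 8, 9, 10, 12, 14, 16, 19, 22.

8, 9, 10, 12, 14, 16, 19, 22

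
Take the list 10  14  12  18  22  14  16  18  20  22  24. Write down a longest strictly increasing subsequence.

Patience tails give the LIS length; then backtrack through the dp parents:
10 → extends → [10]
14 → extends → [10, 14]
12 → replaces 14 → [10, 12]
18 → extends → [10, 12, 18]
22 → extends → [10, 12, 18, 22]
14 → replaces 18 → [10, 12, 14, 22]
16 → replaces 22 → [10, 12, 14, 16]
18 → extends → [10, 12, 14, 16, 18]
20 → extends → [10, 12, 14, 16, 18, 20]
22 → extends → [10, 12, 14, 16, 18, 20, 22]
24 → extends → [10, 12, 14, 16, 18, 20, 22, 24]
Length 8; one witness is 10, 12, 14, 16, 18, 20, 22, 24.

10, 12, 14, 16, 18, 20, 22, 24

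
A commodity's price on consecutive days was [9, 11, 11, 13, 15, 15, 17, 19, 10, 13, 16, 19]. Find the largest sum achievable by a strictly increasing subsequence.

84

Let S[i] be the best sum of a strictly increasing subsequence ending at i:
i:      1  2  3  4  5  6  7  8  9 10 11 12
a[i]:   9 11 11 13 15 15 17 19 10 13 16 19
S:      9 20 20 33 48 48 65 84 19 33 64 84
Maximum is 84 (e.g. 9 + 11 + 13 + 15 + 17 + 19).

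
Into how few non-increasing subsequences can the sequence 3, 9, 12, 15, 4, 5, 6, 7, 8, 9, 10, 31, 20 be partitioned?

Place each on the leftmost legal pile:
3 → new pile 1 (tops now [3])
9 → new pile 2 (tops now [3, 9])
12 → new pile 3 (tops now [3, 9, 12])
15 → new pile 4 (tops now [3, 9, 12, 15])
4 → pile 2 (tops now [3, 4, 12, 15])
5 → pile 3 (tops now [3, 4, 5, 15])
6 → pile 4 (tops now [3, 4, 5, 6])
7 → new pile 5 (tops now [3, 4, 5, 6, 7])
8 → new pile 6 (tops now [3, 4, 5, 6, 7, 8])
9 → new pile 7 (tops now [3, 4, 5, 6, 7, 8, 9])
10 → new pile 8 (tops now [3, 4, 5, 6, 7, 8, 9, 10])
31 → new pile 9 (tops now [3, 4, 5, 6, 7, 8, 9, 10, 31])
20 → pile 9 (tops now [3, 4, 5, 6, 7, 8, 9, 10, 20])
Nine piles.

9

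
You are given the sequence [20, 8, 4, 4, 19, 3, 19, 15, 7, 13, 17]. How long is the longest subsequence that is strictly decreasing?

Let dp[i] be the longest strictly decreasing subsequence ending at i:
i:      1  2  3  4  5  6  7  8  9 10 11
a[i]:  20  8  4  4 19  3 19 15  7 13 17
dp:     1  2  3  3  2  4  2  3  4  4  3
Maximum is 4.

4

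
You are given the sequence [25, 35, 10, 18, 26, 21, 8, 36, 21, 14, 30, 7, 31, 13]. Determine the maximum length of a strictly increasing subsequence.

5

Track the smallest tail for each achievable length (strict):
25 → extends → [25]
35 → extends → [25, 35]
10 → replaces 25 → [10, 35]
18 → replaces 35 → [10, 18]
26 → extends → [10, 18, 26]
21 → replaces 26 → [10, 18, 21]
8 → replaces 10 → [8, 18, 21]
36 → extends → [8, 18, 21, 36]
21 → already a tail → [8, 18, 21, 36]
14 → replaces 18 → [8, 14, 21, 36]
30 → replaces 36 → [8, 14, 21, 30]
7 → replaces 8 → [7, 14, 21, 30]
31 → extends → [7, 14, 21, 30, 31]
13 → replaces 14 → [7, 13, 21, 30, 31]
Five tails, so the longest strictly increasing subsequence has length 5 (e.g. 10, 18, 26, 30, 31).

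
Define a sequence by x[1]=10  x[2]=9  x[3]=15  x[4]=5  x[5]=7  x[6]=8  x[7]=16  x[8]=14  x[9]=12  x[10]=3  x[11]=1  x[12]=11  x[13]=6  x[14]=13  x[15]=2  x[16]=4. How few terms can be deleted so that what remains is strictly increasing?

11

Fewest deletions = n − (longest strictly increasing subsequence).
Patience tails:
10 → extends → [10]
9 → replaces 10 → [9]
15 → extends → [9, 15]
5 → replaces 9 → [5, 15]
7 → replaces 15 → [5, 7]
8 → extends → [5, 7, 8]
16 → extends → [5, 7, 8, 16]
14 → replaces 16 → [5, 7, 8, 14]
12 → replaces 14 → [5, 7, 8, 12]
3 → replaces 5 → [3, 7, 8, 12]
1 → replaces 3 → [1, 7, 8, 12]
11 → replaces 12 → [1, 7, 8, 11]
6 → replaces 7 → [1, 6, 8, 11]
13 → extends → [1, 6, 8, 11, 13]
2 → replaces 6 → [1, 2, 8, 11, 13]
4 → replaces 8 → [1, 2, 4, 11, 13]
Longest strictly increasing subsequence has length 5, so deletions = 16 − 5 = 11.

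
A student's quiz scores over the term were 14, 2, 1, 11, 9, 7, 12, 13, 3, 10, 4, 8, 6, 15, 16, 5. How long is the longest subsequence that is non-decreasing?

6

Track the smallest tail for each achievable length (allowing ties):
14 → extends → [14]
2 → replaces 14 → [2]
1 → replaces 2 → [1]
11 → extends → [1, 11]
9 → replaces 11 → [1, 9]
7 → replaces 9 → [1, 7]
12 → extends → [1, 7, 12]
13 → extends → [1, 7, 12, 13]
3 → replaces 7 → [1, 3, 12, 13]
10 → replaces 12 → [1, 3, 10, 13]
4 → replaces 10 → [1, 3, 4, 13]
8 → replaces 13 → [1, 3, 4, 8]
6 → replaces 8 → [1, 3, 4, 6]
15 → extends → [1, 3, 4, 6, 15]
16 → extends → [1, 3, 4, 6, 15, 16]
5 → replaces 6 → [1, 3, 4, 5, 15, 16]
Six tails, so the longest non-decreasing subsequence has length 6 (e.g. 2, 11, 12, 13, 15, 16).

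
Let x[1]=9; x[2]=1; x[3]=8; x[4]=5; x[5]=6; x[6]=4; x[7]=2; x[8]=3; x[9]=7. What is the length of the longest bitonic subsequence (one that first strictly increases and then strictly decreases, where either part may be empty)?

5

inc[i] = longest strictly increasing subsequence ending at i; dec[i] = longest strictly decreasing subsequence starting at i:
i:     1 2 3 4 5 6 7 8 9
x[i]:  9 1 8 5 6 4 2 3 7
inc:   1 1 2 2 3 2 2 3 4
dec:   5 1 4 3 3 2 1 1 1
Best peak at i=1 (value 9): inc=1, dec=5, length 1+5−1 = 5.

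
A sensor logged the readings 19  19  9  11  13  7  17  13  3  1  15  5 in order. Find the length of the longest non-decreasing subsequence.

5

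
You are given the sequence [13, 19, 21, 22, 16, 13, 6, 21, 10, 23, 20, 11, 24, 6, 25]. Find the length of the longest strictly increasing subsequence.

7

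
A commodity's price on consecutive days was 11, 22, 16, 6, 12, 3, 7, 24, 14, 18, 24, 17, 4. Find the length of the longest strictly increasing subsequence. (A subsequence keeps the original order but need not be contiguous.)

5

Let dp[i] be the length of the longest such subsequence ending at index i:
i:      1  2  3  4  5  6  7  8  9 10 11 12 13
a[i]:  11 22 16  6 12  3  7 24 14 18 24 17  4
dp:     1  2  2  1  2  1  2  3  3  4  5  4  2
Maximum dp value is 5.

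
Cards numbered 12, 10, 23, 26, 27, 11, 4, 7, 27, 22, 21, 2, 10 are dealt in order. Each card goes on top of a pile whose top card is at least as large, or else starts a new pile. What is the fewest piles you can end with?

4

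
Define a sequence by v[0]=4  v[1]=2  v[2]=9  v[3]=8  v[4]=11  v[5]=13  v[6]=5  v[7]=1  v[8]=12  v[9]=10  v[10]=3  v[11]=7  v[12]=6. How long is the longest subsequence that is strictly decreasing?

5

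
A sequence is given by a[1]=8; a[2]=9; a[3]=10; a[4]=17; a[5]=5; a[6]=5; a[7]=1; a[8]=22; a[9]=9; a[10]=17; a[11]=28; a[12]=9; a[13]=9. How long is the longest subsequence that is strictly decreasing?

3

Negate each value so 'decreasing' becomes 'increasing', then run patience tails on the negated sequence:
-8 → extends → [-8]
-9 → replaces -8 → [-9]
-10 → replaces -9 → [-10]
-17 → replaces -10 → [-17]
-5 → extends → [-17, -5]
-5 → already a tail → [-17, -5]
-1 → extends → [-17, -5, -1]
-22 → replaces -17 → [-22, -5, -1]
-9 → replaces -5 → [-22, -9, -1]
-17 → replaces -9 → [-22, -17, -1]
-28 → replaces -22 → [-28, -17, -1]
-9 → replaces -1 → [-28, -17, -9]
-9 → already a tail → [-28, -17, -9]
Three tails, so the longest strictly decreasing subsequence of the original has length 3.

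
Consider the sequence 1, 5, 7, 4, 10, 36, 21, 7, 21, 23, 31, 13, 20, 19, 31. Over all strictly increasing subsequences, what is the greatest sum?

98

Let S[i] be the best sum of a strictly increasing subsequence ending at i:
i:      1  2  3  4  5  6  7  8  9 10 11 12 13 14 15
a[i]:   1  5  7  4 10 36 21  7 21 23 31 13 20 19 31
S:      1  6 13  5 23 59 44 13 44 67 98 36 56 55 98
Maximum is 98 (e.g. 1 + 5 + 7 + 10 + 21 + 23 + 31).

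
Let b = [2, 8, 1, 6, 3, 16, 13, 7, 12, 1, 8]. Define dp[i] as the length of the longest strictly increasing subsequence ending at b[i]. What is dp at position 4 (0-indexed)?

2

dp[i] = 1 + max{dp[j] : j<i, b[j]<b[i]} (or 1 if no such j):
i:      0  1  2  3  4  5  6  7  8  9 10
b[i]:   2  8  1  6  3 16 13  7 12  1  8
dp:     1  2  1  2  2  3  3  3  4  1  4
At index 4 the value is 2.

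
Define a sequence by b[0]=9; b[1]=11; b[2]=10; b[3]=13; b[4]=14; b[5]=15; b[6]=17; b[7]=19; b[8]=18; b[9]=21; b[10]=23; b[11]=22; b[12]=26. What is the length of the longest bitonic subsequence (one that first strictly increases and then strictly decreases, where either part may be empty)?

inc[i] = longest strictly increasing subsequence ending at i; dec[i] = longest strictly decreasing subsequence starting at i:
i:      0  1  2  3  4  5  6  7  8  9 10 11 12
b[i]:   9 11 10 13 14 15 17 19 18 21 23 22 26
inc:    1  2  2  3  4  5  6  7  7  8  9  9 10
dec:    1  2  1  1  1  1  1  2  1  1  2  1  1
Best peak at i=10 (value 23): inc=9, dec=2, length 9+2−1 = 10.

10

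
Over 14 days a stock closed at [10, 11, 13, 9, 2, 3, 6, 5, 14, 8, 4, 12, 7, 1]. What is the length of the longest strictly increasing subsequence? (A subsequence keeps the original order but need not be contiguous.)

Let dp[i] be the length of the longest such subsequence ending at index i:
i:      1  2  3  4  5  6  7  8  9 10 11 12 13 14
a[i]:  10 11 13  9  2  3  6  5 14  8  4 12  7  1
dp:     1  2  3  1  1  2  3  3  4  4  3  5  4  1
Maximum dp value is 5.

5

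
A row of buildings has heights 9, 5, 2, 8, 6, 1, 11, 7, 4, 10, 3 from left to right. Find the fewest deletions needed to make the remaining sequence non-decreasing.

7

Fewest deletions = n − (longest non-decreasing subsequence).
Patience tails:
9 → extends → [9]
5 → replaces 9 → [5]
2 → replaces 5 → [2]
8 → extends → [2, 8]
6 → replaces 8 → [2, 6]
1 → replaces 2 → [1, 6]
11 → extends → [1, 6, 11]
7 → replaces 11 → [1, 6, 7]
4 → replaces 6 → [1, 4, 7]
10 → extends → [1, 4, 7, 10]
3 → replaces 4 → [1, 3, 7, 10]
Longest non-decreasing subsequence has length 4, so deletions = 11 − 4 = 7.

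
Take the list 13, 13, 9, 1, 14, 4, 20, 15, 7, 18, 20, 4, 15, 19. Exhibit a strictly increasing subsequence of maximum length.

Patience tails give the LIS length; then backtrack through the dp parents:
13 → extends → [13]
13 → already a tail → [13]
9 → replaces 13 → [9]
1 → replaces 9 → [1]
14 → extends → [1, 14]
4 → replaces 14 → [1, 4]
20 → extends → [1, 4, 20]
15 → replaces 20 → [1, 4, 15]
7 → replaces 15 → [1, 4, 7]
18 → extends → [1, 4, 7, 18]
20 → extends → [1, 4, 7, 18, 20]
4 → already a tail → [1, 4, 7, 18, 20]
15 → replaces 18 → [1, 4, 7, 15, 20]
19 → replaces 20 → [1, 4, 7, 15, 19]
Length 5; one witness is 13, 14, 15, 18, 20.

13, 14, 15, 18, 20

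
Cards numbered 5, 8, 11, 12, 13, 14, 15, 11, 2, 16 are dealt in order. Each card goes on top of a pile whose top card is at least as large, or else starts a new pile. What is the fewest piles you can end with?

Place each on the leftmost legal pile:
5 → new pile 1 (tops now [5])
8 → new pile 2 (tops now [5, 8])
11 → new pile 3 (tops now [5, 8, 11])
12 → new pile 4 (tops now [5, 8, 11, 12])
13 → new pile 5 (tops now [5, 8, 11, 12, 13])
14 → new pile 6 (tops now [5, 8, 11, 12, 13, 14])
15 → new pile 7 (tops now [5, 8, 11, 12, 13, 14, 15])
11 → pile 3 (tops now [5, 8, 11, 12, 13, 14, 15])
2 → pile 1 (tops now [2, 8, 11, 12, 13, 14, 15])
16 → new pile 8 (tops now [2, 8, 11, 12, 13, 14, 15, 16])
Eight piles.

8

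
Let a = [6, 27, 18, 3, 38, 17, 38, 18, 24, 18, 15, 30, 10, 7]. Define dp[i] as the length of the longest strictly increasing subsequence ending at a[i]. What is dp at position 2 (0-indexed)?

2

dp[i] = 1 + max{dp[j] : j<i, a[j]<a[i]} (or 1 if no such j):
i:      0  1  2  3  4  5  6  7  8  9 10 11 12 13
a[i]:   6 27 18  3 38 17 38 18 24 18 15 30 10  7
dp:     1  2  2  1  3  2  3  3  4  3  2  5  2  2
At index 2 the value is 2.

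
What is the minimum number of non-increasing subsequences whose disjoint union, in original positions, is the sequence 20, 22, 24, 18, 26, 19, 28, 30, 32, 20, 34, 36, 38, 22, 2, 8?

10

Place each on the leftmost legal pile:
20 → new pile 1 (tops now [20])
22 → new pile 2 (tops now [20, 22])
24 → new pile 3 (tops now [20, 22, 24])
18 → pile 1 (tops now [18, 22, 24])
26 → new pile 4 (tops now [18, 22, 24, 26])
19 → pile 2 (tops now [18, 19, 24, 26])
28 → new pile 5 (tops now [18, 19, 24, 26, 28])
30 → new pile 6 (tops now [18, 19, 24, 26, 28, 30])
32 → new pile 7 (tops now [18, 19, 24, 26, 28, 30, 32])
20 → pile 3 (tops now [18, 19, 20, 26, 28, 30, 32])
34 → new pile 8 (tops now [18, 19, 20, 26, 28, 30, 32, 34])
36 → new pile 9 (tops now [18, 19, 20, 26, 28, 30, 32, 34, 36])
38 → new pile 10 (tops now [18, 19, 20, 26, 28, 30, 32, 34, 36, 38])
22 → pile 4 (tops now [18, 19, 20, 22, 28, 30, 32, 34, 36, 38])
2 → pile 1 (tops now [2, 19, 20, 22, 28, 30, 32, 34, 36, 38])
8 → pile 2 (tops now [2, 8, 20, 22, 28, 30, 32, 34, 36, 38])
Ten piles.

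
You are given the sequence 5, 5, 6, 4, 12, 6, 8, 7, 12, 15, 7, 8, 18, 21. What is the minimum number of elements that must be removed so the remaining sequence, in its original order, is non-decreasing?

Fewest deletions = n − (longest non-decreasing subsequence).
Patience tails:
5 → extends → [5]
5 → extends → [5, 5]
6 → extends → [5, 5, 6]
4 → replaces 5 → [4, 5, 6]
12 → extends → [4, 5, 6, 12]
6 → replaces 12 → [4, 5, 6, 6]
8 → extends → [4, 5, 6, 6, 8]
7 → replaces 8 → [4, 5, 6, 6, 7]
12 → extends → [4, 5, 6, 6, 7, 12]
15 → extends → [4, 5, 6, 6, 7, 12, 15]
7 → replaces 12 → [4, 5, 6, 6, 7, 7, 15]
8 → replaces 15 → [4, 5, 6, 6, 7, 7, 8]
18 → extends → [4, 5, 6, 6, 7, 7, 8, 18]
21 → extends → [4, 5, 6, 6, 7, 7, 8, 18, 21]
Longest non-decreasing subsequence has length 9, so deletions = 14 − 9 = 5.

5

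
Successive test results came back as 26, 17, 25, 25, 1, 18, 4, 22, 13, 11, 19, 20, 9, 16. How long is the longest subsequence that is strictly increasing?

Let dp[i] be the length of the longest such subsequence ending at index i:
i:      1  2  3  4  5  6  7  8  9 10 11 12 13 14
a[i]:  26 17 25 25  1 18  4 22 13 11 19 20  9 16
dp:     1  1  2  2  1  2  2  3  3  3  4  5  3  4
Maximum dp value is 5.

5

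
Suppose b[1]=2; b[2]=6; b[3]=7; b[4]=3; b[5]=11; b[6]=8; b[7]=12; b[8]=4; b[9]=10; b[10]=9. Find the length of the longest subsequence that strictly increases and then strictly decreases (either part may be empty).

inc[i] = longest strictly increasing subsequence ending at i; dec[i] = longest strictly decreasing subsequence starting at i:
i:      1  2  3  4  5  6  7  8  9 10
b[i]:   2  6  7  3 11  8 12  4 10  9
inc:    1  2  3  2  4  4  5  3  5  5
dec:    1  2  2  1  3  2  3  1  2  1
Best peak at i=7 (value 12): inc=5, dec=3, length 5+3−1 = 7.

7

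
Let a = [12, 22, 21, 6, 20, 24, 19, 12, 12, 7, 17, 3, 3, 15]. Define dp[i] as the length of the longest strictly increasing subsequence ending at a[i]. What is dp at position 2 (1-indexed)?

2

dp[i] = 1 + max{dp[j] : j<i, a[j]<a[i]} (or 1 if no such j):
i:      1  2  3  4  5  6  7  8  9 10 11 12 13 14
a[i]:  12 22 21  6 20 24 19 12 12  7 17  3  3 15
dp:     1  2  2  1  2  3  2  2  2  2  3  1  1  3
At index 2 the value is 2.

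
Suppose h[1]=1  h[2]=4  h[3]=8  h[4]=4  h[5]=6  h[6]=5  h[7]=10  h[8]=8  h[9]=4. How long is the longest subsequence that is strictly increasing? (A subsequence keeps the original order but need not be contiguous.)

4

Track the smallest tail for each achievable length (strict):
1 → extends → [1]
4 → extends → [1, 4]
8 → extends → [1, 4, 8]
4 → already a tail → [1, 4, 8]
6 → replaces 8 → [1, 4, 6]
5 → replaces 6 → [1, 4, 5]
10 → extends → [1, 4, 5, 10]
8 → replaces 10 → [1, 4, 5, 8]
4 → already a tail → [1, 4, 5, 8]
Four tails, so the longest strictly increasing subsequence has length 4 (e.g. 1, 4, 8, 10).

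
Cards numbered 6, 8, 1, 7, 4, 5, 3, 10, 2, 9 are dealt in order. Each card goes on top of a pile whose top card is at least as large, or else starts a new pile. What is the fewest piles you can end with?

The minimum number of non-increasing subsequences covering a sequence equals the length of its longest strictly increasing subsequence.
LIS length is 4 (e.g. 1, 4, 5, 10), so 4 piles are needed.

4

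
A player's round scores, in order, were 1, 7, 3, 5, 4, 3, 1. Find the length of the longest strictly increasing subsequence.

3

Track the smallest tail for each achievable length (strict):
1 → extends → [1]
7 → extends → [1, 7]
3 → replaces 7 → [1, 3]
5 → extends → [1, 3, 5]
4 → replaces 5 → [1, 3, 4]
3 → already a tail → [1, 3, 4]
1 → already a tail → [1, 3, 4]
Three tails, so the longest strictly increasing subsequence has length 3 (e.g. 1, 3, 5).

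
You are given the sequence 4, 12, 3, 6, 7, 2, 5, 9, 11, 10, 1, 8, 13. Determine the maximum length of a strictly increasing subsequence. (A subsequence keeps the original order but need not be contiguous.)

Track the smallest tail for each achievable length (strict):
4 → extends → [4]
12 → extends → [4, 12]
3 → replaces 4 → [3, 12]
6 → replaces 12 → [3, 6]
7 → extends → [3, 6, 7]
2 → replaces 3 → [2, 6, 7]
5 → replaces 6 → [2, 5, 7]
9 → extends → [2, 5, 7, 9]
11 → extends → [2, 5, 7, 9, 11]
10 → replaces 11 → [2, 5, 7, 9, 10]
1 → replaces 2 → [1, 5, 7, 9, 10]
8 → replaces 9 → [1, 5, 7, 8, 10]
13 → extends → [1, 5, 7, 8, 10, 13]
Six tails, so the longest strictly increasing subsequence has length 6 (e.g. 4, 6, 7, 9, 11, 13).

6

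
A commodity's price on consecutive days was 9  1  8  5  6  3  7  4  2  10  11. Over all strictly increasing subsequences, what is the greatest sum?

Let S[i] be the best sum of a strictly increasing subsequence ending at i:
i:      1  2  3  4  5  6  7  8  9 10 11
a[i]:   9  1  8  5  6  3  7  4  2 10 11
S:      9  1  9  6 12  4 19  8  3 29 40
Maximum is 40 (e.g. 1 + 5 + 6 + 7 + 10 + 11).

40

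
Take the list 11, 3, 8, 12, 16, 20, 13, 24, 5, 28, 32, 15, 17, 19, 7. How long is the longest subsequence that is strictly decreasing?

3

Negate each value so 'decreasing' becomes 'increasing', then run patience tails on the negated sequence:
-11 → extends → [-11]
-3 → extends → [-11, -3]
-8 → replaces -3 → [-11, -8]
-12 → replaces -11 → [-12, -8]
-16 → replaces -12 → [-16, -8]
-20 → replaces -16 → [-20, -8]
-13 → replaces -8 → [-20, -13]
-24 → replaces -20 → [-24, -13]
-5 → extends → [-24, -13, -5]
-28 → replaces -24 → [-28, -13, -5]
-32 → replaces -28 → [-32, -13, -5]
-15 → replaces -13 → [-32, -15, -5]
-17 → replaces -15 → [-32, -17, -5]
-19 → replaces -17 → [-32, -19, -5]
-7 → replaces -5 → [-32, -19, -7]
Three tails, so the longest strictly decreasing subsequence of the original has length 3.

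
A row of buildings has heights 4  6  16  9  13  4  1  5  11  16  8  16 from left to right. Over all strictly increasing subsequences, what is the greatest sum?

Let S[i] be the best sum of a strictly increasing subsequence ending at i:
i:      1  2  3  4  5  6  7  8  9 10 11 12
a[i]:   4  6 16  9 13  4  1  5 11 16  8 16
S:      4 10 26 19 32  4  1  9 30 48 18 48
Maximum is 48 (e.g. 4 + 6 + 9 + 13 + 16).

48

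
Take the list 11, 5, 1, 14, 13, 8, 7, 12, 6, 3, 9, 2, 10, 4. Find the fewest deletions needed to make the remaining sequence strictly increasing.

10

Fewest deletions = n − (longest strictly increasing subsequence).
Patience tails:
11 → extends → [11]
5 → replaces 11 → [5]
1 → replaces 5 → [1]
14 → extends → [1, 14]
13 → replaces 14 → [1, 13]
8 → replaces 13 → [1, 8]
7 → replaces 8 → [1, 7]
12 → extends → [1, 7, 12]
6 → replaces 7 → [1, 6, 12]
3 → replaces 6 → [1, 3, 12]
9 → replaces 12 → [1, 3, 9]
2 → replaces 3 → [1, 2, 9]
10 → extends → [1, 2, 9, 10]
4 → replaces 9 → [1, 2, 4, 10]
Longest strictly increasing subsequence has length 4, so deletions = 14 − 4 = 10.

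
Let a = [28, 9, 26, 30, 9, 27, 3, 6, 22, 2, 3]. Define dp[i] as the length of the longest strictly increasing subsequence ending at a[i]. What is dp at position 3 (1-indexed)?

2

dp[i] = 1 + max{dp[j] : j<i, a[j]<a[i]} (or 1 if no such j):
i:      1  2  3  4  5  6  7  8  9 10 11
a[i]:  28  9 26 30  9 27  3  6 22  2  3
dp:     1  1  2  3  1  3  1  2  3  1  2
At index 3 the value is 2.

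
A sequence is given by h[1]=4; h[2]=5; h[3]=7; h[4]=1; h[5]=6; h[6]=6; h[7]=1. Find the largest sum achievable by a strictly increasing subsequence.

16

Let S[i] be the best sum of a strictly increasing subsequence ending at i:
i:      1  2  3  4  5  6  7
h[i]:   4  5  7  1  6  6  1
S:      4  9 16  1 15 15  1
Maximum is 16 (e.g. 4 + 5 + 7).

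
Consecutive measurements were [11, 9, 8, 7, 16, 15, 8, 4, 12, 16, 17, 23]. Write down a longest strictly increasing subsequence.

Patience tails give the LIS length; then backtrack through the dp parents:
11 → extends → [11]
9 → replaces 11 → [9]
8 → replaces 9 → [8]
7 → replaces 8 → [7]
16 → extends → [7, 16]
15 → replaces 16 → [7, 15]
8 → replaces 15 → [7, 8]
4 → replaces 7 → [4, 8]
12 → extends → [4, 8, 12]
16 → extends → [4, 8, 12, 16]
17 → extends → [4, 8, 12, 16, 17]
23 → extends → [4, 8, 12, 16, 17, 23]
Length 6; one witness is 7, 8, 12, 16, 17, 23.

7, 8, 12, 16, 17, 23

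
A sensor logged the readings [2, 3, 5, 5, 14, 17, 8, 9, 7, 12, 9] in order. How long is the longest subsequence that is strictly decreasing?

Negate each value so 'decreasing' becomes 'increasing', then run patience tails on the negated sequence:
-2 → extends → [-2]
-3 → replaces -2 → [-3]
-5 → replaces -3 → [-5]
-5 → already a tail → [-5]
-14 → replaces -5 → [-14]
-17 → replaces -14 → [-17]
-8 → extends → [-17, -8]
-9 → replaces -8 → [-17, -9]
-7 → extends → [-17, -9, -7]
-12 → replaces -9 → [-17, -12, -7]
-9 → replaces -7 → [-17, -12, -9]
Three tails, so the longest strictly decreasing subsequence of the original has length 3.

3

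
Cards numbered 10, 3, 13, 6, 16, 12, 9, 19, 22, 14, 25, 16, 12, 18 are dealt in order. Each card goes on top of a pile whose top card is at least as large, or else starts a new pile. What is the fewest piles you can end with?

6

Place each on the leftmost legal pile:
10 → new pile 1 (tops now [10])
3 → pile 1 (tops now [3])
13 → new pile 2 (tops now [3, 13])
6 → pile 2 (tops now [3, 6])
16 → new pile 3 (tops now [3, 6, 16])
12 → pile 3 (tops now [3, 6, 12])
9 → pile 3 (tops now [3, 6, 9])
19 → new pile 4 (tops now [3, 6, 9, 19])
22 → new pile 5 (tops now [3, 6, 9, 19, 22])
14 → pile 4 (tops now [3, 6, 9, 14, 22])
25 → new pile 6 (tops now [3, 6, 9, 14, 22, 25])
16 → pile 5 (tops now [3, 6, 9, 14, 16, 25])
12 → pile 4 (tops now [3, 6, 9, 12, 16, 25])
18 → pile 6 (tops now [3, 6, 9, 12, 16, 18])
Six piles.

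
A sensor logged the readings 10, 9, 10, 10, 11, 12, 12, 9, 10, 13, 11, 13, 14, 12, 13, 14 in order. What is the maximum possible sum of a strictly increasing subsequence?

Let S[i] be the best sum of a strictly increasing subsequence ending at i:
i:      1  2  3  4  5  6  7  8  9 10 11 12 13 14 15 16
a[i]:  10  9 10 10 11 12 12  9 10 13 11 13 14 12 13 14
S:     10  9 19 19 30 42 42  9 19 55 30 55 69 42 55 69
Maximum is 69 (e.g. 9 + 10 + 11 + 12 + 13 + 14).

69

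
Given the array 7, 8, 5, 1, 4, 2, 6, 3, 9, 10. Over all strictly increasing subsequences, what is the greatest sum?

34

Let S[i] be the best sum of a strictly increasing subsequence ending at i:
i:      1  2  3  4  5  6  7  8  9 10
a[i]:   7  8  5  1  4  2  6  3  9 10
S:      7 15  5  1  5  3 11  6 24 34
Maximum is 34 (e.g. 7 + 8 + 9 + 10).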